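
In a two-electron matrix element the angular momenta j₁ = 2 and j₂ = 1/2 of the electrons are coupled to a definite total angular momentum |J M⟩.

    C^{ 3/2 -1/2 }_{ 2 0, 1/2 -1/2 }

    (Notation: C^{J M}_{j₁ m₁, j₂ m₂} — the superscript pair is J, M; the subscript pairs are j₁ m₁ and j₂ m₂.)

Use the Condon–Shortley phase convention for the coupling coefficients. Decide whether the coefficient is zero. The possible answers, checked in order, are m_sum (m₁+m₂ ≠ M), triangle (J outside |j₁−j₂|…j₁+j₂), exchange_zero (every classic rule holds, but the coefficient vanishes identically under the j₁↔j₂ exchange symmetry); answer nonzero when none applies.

m-sum: m₁+m₂ = 0+(-1/2) = -1/2, M = -1/2  ✓
triangle: |j₁−j₂| = 3/2 ≤ J = 3/2 ≤ j₁+j₂ = 5/2  ✓
exchange: j₁≠j₂ or m₁≠m₂ — the exchange symmetry imposes no constraint here
value check: CG = +√(2/5) = +0.632456 ≠ 0

nonzero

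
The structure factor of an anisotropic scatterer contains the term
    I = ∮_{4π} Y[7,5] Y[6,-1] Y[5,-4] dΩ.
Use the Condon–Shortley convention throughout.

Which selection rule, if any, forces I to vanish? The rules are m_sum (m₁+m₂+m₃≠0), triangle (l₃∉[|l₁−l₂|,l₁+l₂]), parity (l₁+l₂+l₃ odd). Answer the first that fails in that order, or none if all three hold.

none

Σmᵢ = 0  ✓
l₃∈[|l₁−l₂|,l₁+l₂]=[1,13], have l₃=5  ✓
Σlᵢ = 18 ⇒ even  ✓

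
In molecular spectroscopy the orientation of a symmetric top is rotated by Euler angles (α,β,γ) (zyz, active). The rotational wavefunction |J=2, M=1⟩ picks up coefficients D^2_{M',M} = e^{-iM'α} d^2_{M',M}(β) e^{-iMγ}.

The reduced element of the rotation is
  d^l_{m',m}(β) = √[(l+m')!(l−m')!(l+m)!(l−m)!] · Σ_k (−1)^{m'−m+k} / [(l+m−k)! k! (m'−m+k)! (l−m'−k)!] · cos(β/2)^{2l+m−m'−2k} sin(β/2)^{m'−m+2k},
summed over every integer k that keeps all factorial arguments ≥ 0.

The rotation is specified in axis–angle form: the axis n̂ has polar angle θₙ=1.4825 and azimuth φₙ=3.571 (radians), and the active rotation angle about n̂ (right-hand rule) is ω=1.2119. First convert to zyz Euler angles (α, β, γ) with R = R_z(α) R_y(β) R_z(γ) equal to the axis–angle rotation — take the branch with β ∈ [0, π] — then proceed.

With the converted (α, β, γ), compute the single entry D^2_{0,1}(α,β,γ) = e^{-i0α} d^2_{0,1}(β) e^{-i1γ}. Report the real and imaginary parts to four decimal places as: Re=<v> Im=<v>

Axis–angle → zyz. n̂ = (sinθₙcosφₙ, sinθₙsinφₙ, cosθₙ) = (-0.905671, -0.414710, +0.088182), ω = 1.2119.
R = I cosω + sinω [n̂]ₓ + (1−cosω) n̂n̂ᵀ gives
  R = [+0.883379, +0.161105, -0.440099; +0.326231, +0.462818, +0.824241; +0.336475, -0.871691, +0.356286]
β = atan2(√(R₁₃²+R₂₃²), R₃₃) = 1.206506; α = atan2(R₂₃, R₁₃) mod 2π = 2.061230; γ = atan2(R₃₂, −R₃₁) mod 2π = 4.344007
First d^2_{0,1}(β=1.2065), then the phase factors e^{-i(0)α} and e^{-i(1)γ}:
c=cos(1.206506/2)=0.823494, s=sin(1.206506/2)=0.567324; N=√[2·2·6·1]=4.898979
k: max(0,(1)−(0))=1 … min(2+(1),2−(0))=2
  k=1: (−1)^0·4.8990/(2)·0.8235^3·0.5673^1 = +0.776049
  k=2: (−1)^1·4.8990/(2)·0.8235^1·0.5673^3 = -0.368325
d^2_{0,1}(1.2065) = +0.776049 -0.368325 = +0.407724
D = (+1.000000+0.000000i)·(+0.407724)·(-0.360106+0.932911i) = -0.146824+0.380370i

Re=-0.1468 Im=0.3804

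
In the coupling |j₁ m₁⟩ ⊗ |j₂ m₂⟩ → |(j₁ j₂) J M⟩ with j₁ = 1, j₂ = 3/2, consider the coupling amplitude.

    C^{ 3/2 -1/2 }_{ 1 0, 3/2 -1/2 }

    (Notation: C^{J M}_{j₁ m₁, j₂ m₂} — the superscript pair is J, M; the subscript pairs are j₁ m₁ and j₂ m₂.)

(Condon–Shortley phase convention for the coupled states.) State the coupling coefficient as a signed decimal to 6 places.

√[4·1!1!2!/5! · 1!1!1!2!1!2!] = √(4/15)
  +(−1)^0/∏(0,1,1,1,0,1)! = 1  (running 1)
  +(−1)^1/∏(1,0,0,0,1,2)! = -1/2  (running 1/2)
⟨..|..⟩ = √(4/15)·(1/2) = +0.258199

+√(1/15) ≈ +0.258199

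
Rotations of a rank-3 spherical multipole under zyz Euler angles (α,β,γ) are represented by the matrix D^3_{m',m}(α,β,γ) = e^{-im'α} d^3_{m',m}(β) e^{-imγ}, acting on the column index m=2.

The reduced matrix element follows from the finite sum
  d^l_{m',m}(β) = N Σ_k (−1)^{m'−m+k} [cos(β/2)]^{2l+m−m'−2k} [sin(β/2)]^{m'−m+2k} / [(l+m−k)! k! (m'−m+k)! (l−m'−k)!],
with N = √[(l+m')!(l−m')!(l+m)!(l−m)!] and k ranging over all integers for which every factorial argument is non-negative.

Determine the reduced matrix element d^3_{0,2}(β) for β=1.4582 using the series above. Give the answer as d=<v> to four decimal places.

d^3_{0,2}(β=1.4582) via the finite sum:
Half-angle: c=0.745774, s=0.666199. N=√(6·6·120·1)=65.726707
k: max(0,(2)−(0))=2 … min(3+(2),3−(0))=3
  k=2: (−1)^0·65.7267/(12)·0.7458^4·0.6662^2 = +0.751965
  k=3: (−1)^1·65.7267/(12)·0.7458^2·0.6662^4 = -0.600054
d^3_{0,2}(1.4582) = +0.751965 -0.600054 = +0.151911

d=0.1519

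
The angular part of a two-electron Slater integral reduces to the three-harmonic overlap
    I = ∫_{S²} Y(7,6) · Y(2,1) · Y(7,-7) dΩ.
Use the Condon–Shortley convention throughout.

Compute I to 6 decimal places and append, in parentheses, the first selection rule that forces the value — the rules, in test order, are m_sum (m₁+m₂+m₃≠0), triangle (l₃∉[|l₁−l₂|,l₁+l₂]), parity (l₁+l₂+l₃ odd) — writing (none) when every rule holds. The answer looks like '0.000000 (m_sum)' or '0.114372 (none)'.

-0.170036 (none)

Checks pass: Σm=0; 16 even; l₃=7∈[5,9].
(2·7+1)(2·2+1)(2·7+1) = 1125
Δ: 2! 12! 2! / 17! → 1/185640
sum: t=0:+1/2419200 t=1:−1/518400 t=2:+1/2419200 = -1/907200
3j²(7 2 7; 0 0 0) = Δ·Π!·Σ² = 56/3315  (sign +1)
sum: t=1:−1/958003200 = -1/958003200
3j²(7 2 7; 6 1 -7) = Δ·Π!·Σ² = 13/680  (sign -1)
combine: 4πI² = 1125·56/3315·13/680 = 105/289
take √, sign -1: I = -0.17003597
No selection rule forces the value: the integral is nonzero (none).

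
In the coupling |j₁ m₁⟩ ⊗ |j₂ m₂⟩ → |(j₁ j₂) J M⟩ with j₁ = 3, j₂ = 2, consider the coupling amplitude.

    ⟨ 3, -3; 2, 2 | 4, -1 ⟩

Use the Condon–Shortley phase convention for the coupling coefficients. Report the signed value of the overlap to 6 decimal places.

√[9·1!5!3!/10! · 0!6!4!0!3!5!] = √(155520/7)
  +(−1)^1/∏(1,0,5,3,0,0)! = -1/720  (running -1/720)
⟨..|..⟩ = √(155520/7)·(-1/720) = -0.207020

-0.207020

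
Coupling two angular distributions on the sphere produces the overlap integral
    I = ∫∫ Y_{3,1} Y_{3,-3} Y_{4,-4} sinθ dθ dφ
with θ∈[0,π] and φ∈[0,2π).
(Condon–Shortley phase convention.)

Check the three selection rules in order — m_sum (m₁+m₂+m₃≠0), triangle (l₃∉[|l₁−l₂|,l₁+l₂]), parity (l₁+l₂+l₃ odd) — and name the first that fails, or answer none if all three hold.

Σmᵢ = -6  ✗
l₃∈[|l₁−l₂|,l₁+l₂]=[0,6], have l₃=4
Σlᵢ = 10 ⇒ even

m_sum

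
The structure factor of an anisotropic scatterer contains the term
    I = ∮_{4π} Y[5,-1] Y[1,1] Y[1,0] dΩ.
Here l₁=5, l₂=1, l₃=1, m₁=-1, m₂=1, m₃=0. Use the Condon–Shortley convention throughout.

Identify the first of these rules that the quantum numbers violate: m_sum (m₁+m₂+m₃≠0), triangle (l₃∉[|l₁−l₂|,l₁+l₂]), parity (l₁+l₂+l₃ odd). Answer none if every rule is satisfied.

azimuthal sum: -1 + 1 + 0 = 0  ✓
l₃ must lie in [4,6]; have l₃=1  ✗
L = 5 + 1 + 1 = 7 (odd)

triangle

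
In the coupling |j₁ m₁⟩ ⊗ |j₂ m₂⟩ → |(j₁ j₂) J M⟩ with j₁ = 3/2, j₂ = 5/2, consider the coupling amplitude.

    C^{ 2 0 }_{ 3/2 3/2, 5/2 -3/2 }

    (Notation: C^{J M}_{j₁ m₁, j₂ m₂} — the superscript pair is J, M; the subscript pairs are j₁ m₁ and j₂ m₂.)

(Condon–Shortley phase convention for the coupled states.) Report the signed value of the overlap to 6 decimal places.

j₁+j₂−J=2  J+j₁−j₂=1  J−j₁+j₂=3  j₁+j₂+J+1=7
(j₁±m₁, j₂±m₂, J±M) = (3,0,1,4,2,2)
P² = 48/7
sum k=0..0:
  [0] +1/4 = 1/4
S = 1/4
C² = P²·S² = 3/7 ; C = +0.654654

+√(3/7) ≈ +0.654654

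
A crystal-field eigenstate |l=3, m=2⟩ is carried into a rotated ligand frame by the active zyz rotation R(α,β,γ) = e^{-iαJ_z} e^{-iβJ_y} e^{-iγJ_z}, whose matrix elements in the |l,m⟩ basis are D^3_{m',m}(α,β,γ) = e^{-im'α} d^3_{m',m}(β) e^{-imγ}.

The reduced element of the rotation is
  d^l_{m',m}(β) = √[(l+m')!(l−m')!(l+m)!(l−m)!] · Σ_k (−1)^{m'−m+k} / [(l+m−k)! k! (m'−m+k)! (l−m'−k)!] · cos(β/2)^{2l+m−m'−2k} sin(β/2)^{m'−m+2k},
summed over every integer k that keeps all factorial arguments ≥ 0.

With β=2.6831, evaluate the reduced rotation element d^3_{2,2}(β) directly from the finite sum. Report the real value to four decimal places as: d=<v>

d^3_{2,2}(β=2.6831) via the finite sum:
Half-angle: c=0.227244, s=0.973838. N=√(120·1·120·1)=120.000000
k∈{0,1} keeps every argument non-negative
  k=0: (−1)^0·120.0000/(120)·0.2272^6·0.9738^0 = +0.000138
  k=1: (−1)^1·120.0000/(24)·0.2272^4·0.9738^2 = -0.012645
d^3_{2,2}(2.6831) = +0.000138 -0.012645 = -0.012507

d=-0.0125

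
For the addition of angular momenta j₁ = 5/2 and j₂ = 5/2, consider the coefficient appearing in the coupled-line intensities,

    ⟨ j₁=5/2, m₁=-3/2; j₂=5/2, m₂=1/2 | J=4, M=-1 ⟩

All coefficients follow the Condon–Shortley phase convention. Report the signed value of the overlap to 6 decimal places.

√[9·1!4!4!/10! · 1!4!3!2!3!5!] = √(10368/35)
  +(−1)^0/∏(0,1,4,3,0,1)! = 1/144  (running 1/144)
  +(−1)^1/∏(1,0,3,2,1,2)! = -1/24  (running -5/144)
⟨..|..⟩ = √(10368/35)·(-5/144) = -0.597614

-0.597614  (= −√(5/14))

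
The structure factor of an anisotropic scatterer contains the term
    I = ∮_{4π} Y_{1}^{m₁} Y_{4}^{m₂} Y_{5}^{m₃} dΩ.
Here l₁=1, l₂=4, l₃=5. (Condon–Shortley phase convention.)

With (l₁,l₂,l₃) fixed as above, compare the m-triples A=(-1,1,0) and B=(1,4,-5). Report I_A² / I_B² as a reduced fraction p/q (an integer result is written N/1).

Shared (l₁,l₂,l₃)=(1,4,5): N and (l;000)² cancel in I_A²/I_B².
A: Δ = 0!·2!·8!/11! = 1/495; Racah Σ t=0..0: t=0:+1/1440 = 1/1440; ⇒ 3j(1 4 5; -1 1 0)² = 2/99, sgn -1
B: Δ = 0!·2!·8!/11! = 1/495; Racah Σ t=0..0: t=0:+1/80640 = 1/80640; ⇒ 3j(1 4 5; 1 4 -5)² = 1/11, sgn +1
I_A²/I_B² = (2/99)/(1/11) = 2/9

2/9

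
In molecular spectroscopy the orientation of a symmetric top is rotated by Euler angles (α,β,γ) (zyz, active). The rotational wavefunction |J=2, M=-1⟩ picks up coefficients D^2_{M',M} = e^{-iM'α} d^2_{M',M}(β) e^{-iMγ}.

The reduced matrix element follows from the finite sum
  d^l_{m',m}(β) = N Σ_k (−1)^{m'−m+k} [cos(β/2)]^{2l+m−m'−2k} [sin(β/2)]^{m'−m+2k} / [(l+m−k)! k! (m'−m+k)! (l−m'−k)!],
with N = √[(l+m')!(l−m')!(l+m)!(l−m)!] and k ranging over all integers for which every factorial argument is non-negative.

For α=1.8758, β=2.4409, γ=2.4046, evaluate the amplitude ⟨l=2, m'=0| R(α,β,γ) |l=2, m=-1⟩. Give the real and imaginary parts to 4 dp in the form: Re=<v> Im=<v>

Re=-0.4470 Im=0.4057

First d^2_{0,-1}(β=2.4409), then the phase factors e^{-i(0)α} and e^{-i(-1)γ}:
c=cos(2.440900/2)=0.343223, s=sin(2.440900/2)=0.939254; N=√[2·2·1·6]=4.898979
Admissible k: 0..1 (factorial args all ≥0)
  k=0: (−1)^1·4.8990/(2)·0.3432^3·0.9393^1 = -0.093023
  k=1: (−1)^2·4.8990/(2)·0.3432^1·0.9393^3 = +0.696628
d^2_{0,-1}(2.4409) = -0.093023 +0.696628 = +0.603606
D = (+1.000000+0.000000i)·(+0.603606)·(-0.740493+0.672064i) = -0.446966+0.405662i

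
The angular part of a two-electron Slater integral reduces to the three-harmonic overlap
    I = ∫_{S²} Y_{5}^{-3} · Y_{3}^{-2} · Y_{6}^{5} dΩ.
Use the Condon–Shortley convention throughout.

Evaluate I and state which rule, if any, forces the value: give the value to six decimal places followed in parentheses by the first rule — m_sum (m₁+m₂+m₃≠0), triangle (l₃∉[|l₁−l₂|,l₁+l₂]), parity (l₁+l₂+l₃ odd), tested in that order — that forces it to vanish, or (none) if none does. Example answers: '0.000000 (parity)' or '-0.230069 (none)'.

-0.169016 (none)

Checks pass: Σm=0; 14 even; l₃=6∈[2,8].
(2·5+1)(2·3+1)(2·6+1) = 1001
Δ: 2! 8! 4! / 15! → 1/675675
sum: t=0:+1/8640 t=1:−1/2304 t=2:+1/8640 = -7/34560
3j²(5 3 6; 0 0 0) = Δ·Π!·Σ² = 7/429  (sign -1)
sum: t=0:+1/483840 t=1:−1/120960 = -1/161280
3j²(5 3 6; -3 -2 5) = Δ·Π!·Σ² = 2/91  (sign +1)
combine: 4πI² = 1001·7/429·2/91 = 14/39
take √, sign -1: I = -0.16901560
No selection rule forces the value: the integral is nonzero (none).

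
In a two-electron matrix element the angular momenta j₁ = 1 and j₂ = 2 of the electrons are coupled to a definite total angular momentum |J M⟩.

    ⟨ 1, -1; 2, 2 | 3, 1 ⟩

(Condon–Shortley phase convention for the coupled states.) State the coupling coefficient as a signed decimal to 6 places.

+√(1/15) ≈ +0.258199

triangle: 0!·2!·4!/7! = 48/5040
(j±m)!: 0!·2!·4!·0!·4!·2! = 2304
prefactor² = (2J+1)·Δ·N² = 768/5
  k=0: +1/(0!·0!·2!·4!·0!·0!) = 1/48
Σ = 1/48  ⇒  CG² = 768/5·(1/48)² = 1/15
CG = +√(1/15) = +0.258199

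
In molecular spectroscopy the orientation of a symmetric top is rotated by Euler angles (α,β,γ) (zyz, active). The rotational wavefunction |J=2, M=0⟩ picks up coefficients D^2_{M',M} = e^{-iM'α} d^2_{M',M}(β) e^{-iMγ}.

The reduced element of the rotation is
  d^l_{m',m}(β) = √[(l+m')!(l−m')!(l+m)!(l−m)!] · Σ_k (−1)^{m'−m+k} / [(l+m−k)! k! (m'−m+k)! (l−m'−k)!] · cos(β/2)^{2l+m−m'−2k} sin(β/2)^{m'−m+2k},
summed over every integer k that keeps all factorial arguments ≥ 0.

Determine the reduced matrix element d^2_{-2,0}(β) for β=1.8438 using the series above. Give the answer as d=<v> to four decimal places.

d^2_{-2,0}(β=1.8438) via the finite sum:
c=cos(1.843800/2)=0.604307, s=sin(1.843800/2)=0.796751; N=√[1·24·2·2]=9.797959
k∈{2} keeps every argument non-negative
  k=2: (−1)^0·9.7980/(4)·0.6043^2·0.7968^2 = +0.567854
d^2_{-2,0}(1.8438) = +0.567854

d=0.5679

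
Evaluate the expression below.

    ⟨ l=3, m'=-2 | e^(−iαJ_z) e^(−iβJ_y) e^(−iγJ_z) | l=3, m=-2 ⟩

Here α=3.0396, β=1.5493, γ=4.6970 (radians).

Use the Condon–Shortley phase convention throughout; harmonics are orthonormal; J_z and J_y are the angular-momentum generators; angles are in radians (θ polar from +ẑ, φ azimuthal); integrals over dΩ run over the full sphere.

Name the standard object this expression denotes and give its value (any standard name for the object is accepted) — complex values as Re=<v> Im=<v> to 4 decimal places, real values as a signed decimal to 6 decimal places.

This is a Wigner D-matrix element — the rotation-matrix element ⟨l m'| R(α,β,γ) |l m⟩ in the angular-momentum basis.
Split into d^3_{-2,-2}(β=1.5493) × two z-phases.
Half-angle: c=0.714666, s=0.699466. N=√(1·120·1·120)=120.000000
The bounds max(0,m−m')=0 and min(l+m,l−m')=1 give 2 terms
  k=0: (−1)^0·120.0000/(120)·0.7147^6·0.6995^0 = +0.133235
  k=1: (−1)^1·120.0000/(24)·0.7147^4·0.6995^2 = -0.638139
d^3_{-2,-2}(1.5493) = +0.133235 -0.638139 = -0.504904
Phases: e^{-i·(-2)·3.0396}=+0.979267-0.202574i, e^{-i·(-2)·4.6970}=-0.999526+0.030773i ⇒ D=+0.491054-0.117447i

Wigner D-matrix element, Re=0.4911 Im=-0.1174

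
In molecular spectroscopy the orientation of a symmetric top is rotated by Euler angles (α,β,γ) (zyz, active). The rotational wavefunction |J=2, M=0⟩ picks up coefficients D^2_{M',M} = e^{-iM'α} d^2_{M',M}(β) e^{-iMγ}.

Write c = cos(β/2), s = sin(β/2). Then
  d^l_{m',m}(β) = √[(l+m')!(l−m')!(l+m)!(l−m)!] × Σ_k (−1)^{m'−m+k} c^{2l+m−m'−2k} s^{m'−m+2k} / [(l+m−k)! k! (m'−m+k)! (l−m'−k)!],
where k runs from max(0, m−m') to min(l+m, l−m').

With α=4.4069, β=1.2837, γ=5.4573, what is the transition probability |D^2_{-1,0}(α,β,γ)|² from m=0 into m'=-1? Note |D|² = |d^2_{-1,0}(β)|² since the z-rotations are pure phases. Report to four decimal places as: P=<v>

First d^2_{-1,0}(β=1.2837), then the phase factors e^{-i(-1)α} and e^{-i(0)γ}:
With c≡cos(β/2)=0.800990 and s≡sin(β/2)=0.598678, N=[1·6·2·2]^{1/2}=4.898979
k: max(0,(0)−(-1))=1 … min(2+(0),2−(-1))=2
  k=1: (−1)^0·4.8990/(2)·0.8010^3·0.5987^1 = +0.753615
  k=2: (−1)^1·4.8990/(2)·0.8010^1·0.5987^3 = -0.421001
d^2_{-1,0}(1.2837) = +0.753615 -0.421001 = +0.332614
|D^2_{-1,0}|² = |d^2_{-1,0}(β)|² = (+0.332614)² = 0.110632 (the z-rotation phases have unit modulus)

P=0.1106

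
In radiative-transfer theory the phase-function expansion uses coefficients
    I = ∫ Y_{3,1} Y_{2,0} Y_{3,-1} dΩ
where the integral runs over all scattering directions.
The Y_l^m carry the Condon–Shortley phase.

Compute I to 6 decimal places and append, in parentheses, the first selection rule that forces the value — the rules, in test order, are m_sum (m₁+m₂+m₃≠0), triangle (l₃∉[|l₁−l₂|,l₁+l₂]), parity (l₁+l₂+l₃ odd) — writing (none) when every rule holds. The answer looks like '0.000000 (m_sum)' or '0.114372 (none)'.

-0.126157 (none)

Rules hold: Σm=0, L=8 even, 1≤3≤5.
N = 7·5·7 = 245
Δ = 2!·4!·2!/9! = 1/3780
Racah Σ t=0..2: t=0:+1/24 t=1:−1/4 t=2:+1/24 = -1/6
⇒ 3j(3 2 3; 0 0 0)² = 4/105, sgn +1
Racah Σ t=0..2: t=0:+1/16 t=1:−1/6 t=2:+1/96 = -3/32
⇒ 3j(3 2 3; 1 0 -1)² = 3/140, sgn -1
4πI² = N·(3j₀)²·(3jₘ)² = 1/5
I = -1·√(0.2/4π) = -0.12615663
No selection rule forces the value: the integral is nonzero (none).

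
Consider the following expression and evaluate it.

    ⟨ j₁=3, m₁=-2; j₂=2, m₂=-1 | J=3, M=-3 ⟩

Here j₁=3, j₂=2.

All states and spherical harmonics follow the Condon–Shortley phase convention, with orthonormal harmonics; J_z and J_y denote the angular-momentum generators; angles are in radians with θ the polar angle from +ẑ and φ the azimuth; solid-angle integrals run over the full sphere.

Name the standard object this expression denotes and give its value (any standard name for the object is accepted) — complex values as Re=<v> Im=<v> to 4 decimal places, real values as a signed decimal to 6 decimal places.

Clebsch–Gordan coefficient, −√(5/12) ≈ -0.645497

This is a Clebsch–Gordan (vector-coupling) coefficient.
√[7·2!4!2!/9! · 1!5!1!3!0!6!] = √(960)
  +(−1)^1/∏(1,1,4,0,0,2)! = -1/48  (running -1/48)
⟨..|..⟩ = √(960)·(-1/48) = -0.645497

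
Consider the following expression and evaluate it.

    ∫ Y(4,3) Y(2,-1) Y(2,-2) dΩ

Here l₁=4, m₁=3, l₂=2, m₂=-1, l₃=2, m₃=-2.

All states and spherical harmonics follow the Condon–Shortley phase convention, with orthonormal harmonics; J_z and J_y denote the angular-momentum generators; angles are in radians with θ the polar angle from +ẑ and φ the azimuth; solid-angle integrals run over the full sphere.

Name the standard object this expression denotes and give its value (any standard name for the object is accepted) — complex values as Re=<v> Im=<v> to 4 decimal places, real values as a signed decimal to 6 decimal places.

Gaunt coefficient, -0.238414

This is a Gaunt coefficient — the integral of a triple product of spherical harmonics over the sphere.
Rules hold: Σm=0, L=8 even, 2≤2≤6.
N = 9·5·5 = 225
Δ = 4!·4!·0!/9! = 1/630
Racah Σ t=2..2: t=2:+1/16 = 1/16
⇒ 3j(4 2 2; 0 0 0)² = 2/35, sgn +1
Racah Σ t=1..1: t=1:−1/144 = -1/144
⇒ 3j(4 2 2; 3 -1 -2)² = 1/18, sgn -1
4πI² = N·(3j₀)²·(3jₘ)² = 5/7
I = -1·√(0.714286/4π) = -0.23841361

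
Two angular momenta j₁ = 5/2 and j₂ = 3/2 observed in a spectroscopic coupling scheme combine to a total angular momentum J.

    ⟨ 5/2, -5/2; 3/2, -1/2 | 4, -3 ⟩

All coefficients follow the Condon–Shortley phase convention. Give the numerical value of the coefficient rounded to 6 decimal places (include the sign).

j₁+j₂−J=0  J+j₁−j₂=5  J−j₁+j₂=3  j₁+j₂+J+1=9
(j₁±m₁, j₂±m₂, J±M) = (0,5,1,2,1,7)
P² = 21600
sum k=0..0:
  [0] +1/240 = 1/240
S = 1/240
C² = P²·S² = 3/8 ; C = +0.612372

+√(3/8) ≈ +0.612372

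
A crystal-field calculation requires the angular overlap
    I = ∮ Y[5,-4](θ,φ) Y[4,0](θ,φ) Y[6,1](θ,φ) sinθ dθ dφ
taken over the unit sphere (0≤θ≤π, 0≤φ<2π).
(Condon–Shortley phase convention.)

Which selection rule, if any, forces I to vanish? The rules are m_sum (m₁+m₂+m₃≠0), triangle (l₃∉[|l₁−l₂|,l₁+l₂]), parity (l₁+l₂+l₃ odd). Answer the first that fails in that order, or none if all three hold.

m₁+m₂+m₃ = -4 + 0 + 1 = -3  ✗
triangle: |5−4|=1 ≤ l₃=6 ≤ 5+4=9
parity: l₁+l₂+l₃ = 15 is odd

m_sum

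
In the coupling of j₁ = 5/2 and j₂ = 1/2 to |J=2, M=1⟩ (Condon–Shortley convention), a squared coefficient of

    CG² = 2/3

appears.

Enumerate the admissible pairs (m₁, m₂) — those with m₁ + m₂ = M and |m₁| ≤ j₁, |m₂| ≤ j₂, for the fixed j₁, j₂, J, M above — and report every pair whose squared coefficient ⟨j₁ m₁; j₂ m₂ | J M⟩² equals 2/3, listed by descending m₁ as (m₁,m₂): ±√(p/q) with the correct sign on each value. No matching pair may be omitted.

(3/2,-1/2): +√(2/3)

Admissible pairs with m₁+m₂ = M = 1: (1/2,1/2), (3/2,-1/2)
  (m₁,m₂)=(3/2,-1/2): CG² = 2/3, CG = +√(2/3)   ← matches the target
  (m₁,m₂)=(1/2,1/2): CG² = 1/3, CG = −√(1/3)
Pairs with CG² = 2/3: (3/2,-1/2): +√(2/3)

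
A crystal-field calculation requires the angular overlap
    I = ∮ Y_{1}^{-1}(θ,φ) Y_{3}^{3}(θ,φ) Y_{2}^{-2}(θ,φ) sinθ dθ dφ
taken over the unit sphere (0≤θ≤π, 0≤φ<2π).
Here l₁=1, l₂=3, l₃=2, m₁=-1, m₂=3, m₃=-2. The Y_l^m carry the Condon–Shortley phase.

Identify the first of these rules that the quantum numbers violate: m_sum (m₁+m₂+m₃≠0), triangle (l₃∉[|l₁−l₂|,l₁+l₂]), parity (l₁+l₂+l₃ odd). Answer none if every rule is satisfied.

Σmᵢ = 0  ✓
l₃∈[|l₁−l₂|,l₁+l₂]=[2,4], have l₃=2  ✓
Σlᵢ = 6 ⇒ even  ✓

none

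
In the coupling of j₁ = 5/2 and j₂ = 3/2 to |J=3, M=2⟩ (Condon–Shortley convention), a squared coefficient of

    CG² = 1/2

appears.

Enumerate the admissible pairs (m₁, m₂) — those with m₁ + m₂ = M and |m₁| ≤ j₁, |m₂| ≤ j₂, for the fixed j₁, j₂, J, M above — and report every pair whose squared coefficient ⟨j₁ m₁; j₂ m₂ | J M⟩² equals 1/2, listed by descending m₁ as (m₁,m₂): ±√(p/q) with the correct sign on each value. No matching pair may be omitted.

Admissible pairs with m₁+m₂ = M = 2: (1/2,3/2), (3/2,1/2), (5/2,-1/2)
  (m₁,m₂)=(5/2,-1/2): CG² = 5/12, CG = +√(5/12)
  (m₁,m₂)=(3/2,1/2): CG² = 1/12, CG = +√(1/12)
  (m₁,m₂)=(1/2,3/2): CG² = 1/2, CG = −√(1/2)   ← matches the target
Pairs with CG² = 1/2: (1/2,3/2): −√(1/2)

(1/2,3/2): −√(1/2)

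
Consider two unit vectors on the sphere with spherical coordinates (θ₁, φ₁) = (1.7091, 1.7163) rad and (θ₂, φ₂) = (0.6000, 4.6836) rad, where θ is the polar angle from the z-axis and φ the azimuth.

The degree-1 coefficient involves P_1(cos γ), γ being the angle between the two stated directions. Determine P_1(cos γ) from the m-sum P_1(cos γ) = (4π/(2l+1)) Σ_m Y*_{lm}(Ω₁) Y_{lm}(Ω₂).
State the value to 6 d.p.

Expand P_1 via completeness: Σ_{m} conj(Y_{1,m}) at Ω₁ times Y_{1,m} at Ω₂ —
  [-1]  conj(Y_{1,-1})(Ω₁) = -0.049615+0.338579i ; Y_{1,-1}(Ω₂) = -0.005615+0.195000i ; Δ = -0.065744-0.011576i
  [+0]  conj(Y_{1,0})(Ω₁) = -0.067360-0.000000i ; Y_{1,0}(Ω₂) = +0.403261+0.000000i ; Δ = -0.027164-0.000000i
  [+1]  conj(Y_{1,1})(Ω₁) = +0.049615+0.338579i ; Y_{1,1}(Ω₂) = +0.005615+0.195000i ; Δ = -0.065744+0.011576i
Accumulated sum -0.158652+0.000000i; after 4π/(2l+1) scaling, -0.664561+0.000000i ⇒ P_1 = -0.664561

-0.664561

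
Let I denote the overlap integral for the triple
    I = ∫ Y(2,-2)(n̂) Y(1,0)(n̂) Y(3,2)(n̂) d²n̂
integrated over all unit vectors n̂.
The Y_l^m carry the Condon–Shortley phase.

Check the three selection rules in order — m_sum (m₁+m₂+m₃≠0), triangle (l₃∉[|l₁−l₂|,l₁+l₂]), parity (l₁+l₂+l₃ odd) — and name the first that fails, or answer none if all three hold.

none

m₁+m₂+m₃ = -2 + 0 + 2 = 0  ✓
triangle: |2−1|=1 ≤ l₃=3 ≤ 2+1=3  ✓
parity: l₁+l₂+l₃ = 6 is even  ✓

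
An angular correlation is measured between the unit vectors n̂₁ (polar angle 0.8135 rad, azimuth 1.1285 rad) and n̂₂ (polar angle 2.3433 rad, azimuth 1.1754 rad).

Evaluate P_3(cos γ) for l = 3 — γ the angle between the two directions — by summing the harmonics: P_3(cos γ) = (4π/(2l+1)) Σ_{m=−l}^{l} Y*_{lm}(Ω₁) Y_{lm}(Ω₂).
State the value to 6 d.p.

-0.060454

Addition theorem: P_3(cos γ) = (4π/7) Σ_m Y*_{lm}(Ω₁) Y_{lm}(Ω₂), m = −3…3:
  m=-3: (-0.155374, -0.038667) × (-0.142057, 0.057500) = (0.024295, -0.003441)  (running Σ = (0.024295, -0.003441))
  m=-2: (-0.234909, 0.286833) × (0.257284, 0.260075) = (-0.135037, 0.012704)  (running Σ = (-0.110741, 0.009263))
  m=-1: (0.136665, 0.288573) × (0.127976, -0.306620) = (0.105972, -0.004974)  (running Σ = (-0.004769, 0.004289))
  m=0: (-0.164180, -0.000000) × (0.147016, 0.000000) = (-0.024137, -0.000000)  (running Σ = (-0.028906, 0.004289))
  m=1: (-0.136665, 0.288573) × (-0.127976, -0.306620) = (0.105972, 0.004974)  (running Σ = (0.077066, 0.009263))
  m=2: (-0.234909, -0.286833) × (0.257284, -0.260075) = (-0.135037, -0.012704)  (running Σ = (-0.057971, -0.003441))
  m=3: (0.155374, -0.038667) × (0.142057, 0.057500) = (0.024295, 0.003441)  (running Σ = (-0.033675, 0.000000))
Accumulated sum (-0.033675, 0.000000); after 4π/(2l+1) scaling, (-0.060454, 0.000000) ⇒ P_3 = -0.060454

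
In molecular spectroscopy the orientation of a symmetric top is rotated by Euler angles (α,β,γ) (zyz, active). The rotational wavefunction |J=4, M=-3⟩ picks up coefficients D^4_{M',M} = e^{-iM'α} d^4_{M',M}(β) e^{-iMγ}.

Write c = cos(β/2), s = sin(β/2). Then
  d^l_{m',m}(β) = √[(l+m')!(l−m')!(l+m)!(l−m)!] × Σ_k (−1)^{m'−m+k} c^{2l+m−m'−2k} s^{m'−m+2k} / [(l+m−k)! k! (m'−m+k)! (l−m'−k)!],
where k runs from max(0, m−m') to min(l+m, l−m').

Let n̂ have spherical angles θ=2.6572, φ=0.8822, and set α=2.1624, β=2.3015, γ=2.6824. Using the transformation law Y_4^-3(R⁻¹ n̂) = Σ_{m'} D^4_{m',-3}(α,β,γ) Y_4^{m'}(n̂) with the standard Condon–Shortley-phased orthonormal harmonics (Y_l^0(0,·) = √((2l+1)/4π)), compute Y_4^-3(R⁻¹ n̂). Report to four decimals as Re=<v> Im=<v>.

Need the full column D^4_{m',-3} for m'=−4..4 at α=2.1624, β=2.3015, γ=2.6824.
cos(β/2)=0.407803, sin(β/2)=0.913070
d^4_{-4,-3}: single k=1 term ⇒ +0.004844;  D = -0.002663-0.004047i
d^4_{-3,-3}: k∈[0..1] ⇒ +0.000765 -0.026842 = -0.026077;  D = +0.010088-0.024046i
d^4_{-2,-3}: k∈[0..1] ⇒ -0.006408 +0.096371 = +0.089963;  D = +0.088269-0.017376i
d^4_{-1,-3}: k∈[0..1] ⇒ +0.030435 -0.254294 = -0.223859;  D = +0.158383+0.158201i
d^4_{0,-3}: k∈[0..1] ⇒ -0.101584 +0.509255 = +0.407670;  D = -0.078280+0.400084i
d^4_{1,-3}: k∈[0..1] ⇒ +0.254294 -0.764883 = -0.510589;  D = -0.470604+0.198073i
d^4_{2,-3}: k∈[0..1] ⇒ -0.483121 +0.807315 = +0.324193;  D = -0.271032-0.177885i
d^4_{3,-3}: k∈[0..1] ⇒ +0.674564 -0.483095 = +0.191468;  D = +0.002067+0.191457i
d^4_{4,-3}: single k=0 term ⇒ -0.610273;  D = -0.502851+0.345794i
Y_4^{m'}(θ=2.6572,φ=0.8822) and Σ D·Y over m':
  (-0.0027-0.0040i)·(-0.0193+0.0079i)  (+0.0101-0.0240i)·(+0.0984+0.0531i)  (+0.0883-0.0174i)·(-0.0626-0.3191i)  (+0.1584+0.1582i)·(-0.3075+0.3736i)  (-0.0783+0.4001i)·(+0.1028+0.0000i)  (-0.4706+0.1981i)·(+0.3075+0.3736i)  (-0.2710-0.1779i)·(-0.0626+0.3191i)  (+0.0021+0.1915i)·(-0.0984+0.0531i)  (-0.5029+0.3458i)·(-0.0193-0.0079i)
Y_4^-3(R⁻¹ n̂) = -0.267547-0.188909i

Re=-0.2675 Im=-0.1889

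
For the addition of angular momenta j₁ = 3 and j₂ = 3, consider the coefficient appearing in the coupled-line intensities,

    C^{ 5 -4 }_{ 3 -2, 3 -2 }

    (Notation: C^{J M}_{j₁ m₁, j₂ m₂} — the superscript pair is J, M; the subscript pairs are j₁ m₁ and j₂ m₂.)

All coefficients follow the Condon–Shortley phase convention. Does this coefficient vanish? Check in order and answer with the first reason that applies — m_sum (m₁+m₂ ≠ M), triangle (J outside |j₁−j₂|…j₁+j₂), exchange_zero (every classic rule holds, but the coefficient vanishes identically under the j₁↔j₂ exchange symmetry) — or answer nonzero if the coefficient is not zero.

exchange_zero

m-sum: m₁+m₂ = -2+(-2) = -4, M = -4  ✓
triangle: |j₁−j₂| = 0 ≤ J = 5 ≤ j₁+j₂ = 6  ✓
exchange: j₁=j₂ and m₁=m₂, and (−1)^(j₁+j₂−J) = (−1)^1 = −1 forces ⟨j₁m₁;j₂m₂|JM⟩ = −⟨j₂m₂;j₁m₁|JM⟩ = −⟨j₁m₁;j₂m₂|JM⟩ ⇒ the coefficient vanishes identically
Racah sum check: Σ_k collapses to 0 ⇒ CG = 0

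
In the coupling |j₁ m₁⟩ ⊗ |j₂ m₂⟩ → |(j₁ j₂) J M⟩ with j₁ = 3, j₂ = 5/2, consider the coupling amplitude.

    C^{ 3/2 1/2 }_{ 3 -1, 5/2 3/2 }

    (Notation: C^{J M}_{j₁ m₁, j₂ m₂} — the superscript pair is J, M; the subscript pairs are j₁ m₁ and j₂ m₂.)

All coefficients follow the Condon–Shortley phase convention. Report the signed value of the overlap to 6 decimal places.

j₁+j₂−J=4  J+j₁−j₂=2  J−j₁+j₂=1  j₁+j₂+J+1=8
(j₁±m₁, j₂±m₂, J±M) = (2,4,4,1,2,1)
P² = 384/35
sum k=3..4:
  [3] −1/6 = -1/6
  [4] +1/48 = 1/48
S = -7/48
C² = P²·S² = 7/30 ; C = -0.483046

−√(7/30) = -0.483046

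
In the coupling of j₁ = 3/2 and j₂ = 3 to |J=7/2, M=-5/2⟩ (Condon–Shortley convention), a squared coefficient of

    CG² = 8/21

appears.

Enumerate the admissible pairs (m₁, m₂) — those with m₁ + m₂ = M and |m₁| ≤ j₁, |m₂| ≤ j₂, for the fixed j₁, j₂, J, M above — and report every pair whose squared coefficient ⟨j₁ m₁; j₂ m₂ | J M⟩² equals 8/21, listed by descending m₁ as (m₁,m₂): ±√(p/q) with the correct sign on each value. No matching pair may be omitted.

Admissible pairs with m₁+m₂ = M = -5/2: (-3/2,-1), (-1/2,-2), (1/2,-3)
  (m₁,m₂)=(1/2,-3): CG² = 8/21, CG = +√(8/21)   ← matches the target
  (m₁,m₂)=(-1/2,-2): CG² = 1/7, CG = +√(1/7)
  (m₁,m₂)=(-3/2,-1): CG² = 10/21, CG = −√(10/21)
Pairs with CG² = 8/21: (1/2,-3): +√(8/21)

(1/2,-3): +√(8/21)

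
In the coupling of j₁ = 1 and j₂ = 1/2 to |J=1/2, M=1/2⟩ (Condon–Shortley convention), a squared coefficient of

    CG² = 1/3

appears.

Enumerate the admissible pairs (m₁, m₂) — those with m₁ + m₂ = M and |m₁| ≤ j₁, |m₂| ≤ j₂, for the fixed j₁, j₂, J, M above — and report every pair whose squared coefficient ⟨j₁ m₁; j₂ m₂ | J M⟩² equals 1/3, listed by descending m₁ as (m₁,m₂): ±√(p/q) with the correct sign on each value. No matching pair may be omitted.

Admissible pairs with m₁+m₂ = M = 1/2: (0,1/2), (1,-1/2)
  (m₁,m₂)=(1,-1/2): CG² = 2/3, CG = +√(2/3)
  (m₁,m₂)=(0,1/2): CG² = 1/3, CG = −√(1/3)   ← matches the target
Pairs with CG² = 1/3: (0,1/2): −√(1/3)

(0,1/2): −√(1/3)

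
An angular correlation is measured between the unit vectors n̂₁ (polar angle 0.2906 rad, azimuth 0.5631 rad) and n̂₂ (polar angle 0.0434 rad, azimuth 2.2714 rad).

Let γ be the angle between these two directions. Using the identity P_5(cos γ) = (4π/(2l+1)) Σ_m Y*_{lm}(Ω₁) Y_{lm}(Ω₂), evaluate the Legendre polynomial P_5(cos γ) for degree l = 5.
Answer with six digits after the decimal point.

0.430083

Term-by-term m-sum for l=5 (normalisation 4π/11 = 1.142397):
  term(m=-5) = (-0.000000, -0.000000)   from Y*(Ω₁)=(-0.000849, 0.000287), Y(Ω₂)=(0.000000, 0.000000)
  term(m=-4) = (0.000000, -0.000000)   from Y*(Ω₁)=(-0.005971, 0.007360), Y(Ω₂)=(-0.000005, -0.000002)
  term(m=-3) = (0.000005, 0.000012)   from Y*(Ω₁)=(-0.006986, 0.058675), Y(Ω₂)=(0.000194, -0.000114)
  term(m=-2) = (-0.001430, 0.000404)   from Y*(Ω₁)=(0.100545, 0.211048), Y(Ω₂)=(-0.001073, 0.006265)
  term(m=-1) = (-0.008117, -0.058656)   from Y*(Ω₁)=(0.453405, 0.286224), Y(Ω₂)=(-0.071195, -0.084423)
  term(m=+0) = (0.395557, 0.000000)   from Y*(Ω₁)=(0.428820, -0.000000), Y(Ω₂)=(0.922431, 0.000000)
  term(m=+1) = (-0.008117, 0.058656)   from Y*(Ω₁)=(-0.453405, 0.286224), Y(Ω₂)=(0.071195, -0.084423)
  term(m=+2) = (-0.001430, -0.000404)   from Y*(Ω₁)=(0.100545, -0.211048), Y(Ω₂)=(-0.001073, -0.006265)
  term(m=+3) = (0.000005, -0.000012)   from Y*(Ω₁)=(0.006986, 0.058675), Y(Ω₂)=(-0.000194, -0.000114)
  term(m=+4) = (0.000000, 0.000000)   from Y*(Ω₁)=(-0.005971, -0.007360), Y(Ω₂)=(-0.000005, 0.000002)
  term(m=+5) = (-0.000000, 0.000000)   from Y*(Ω₁)=(0.000849, 0.000287), Y(Ω₂)=(-0.000000, 0.000000)
Σ over m = (0.376474, -0.000000); ×(4π/11) → (0.430083, -0.000000). Real part: 0.430083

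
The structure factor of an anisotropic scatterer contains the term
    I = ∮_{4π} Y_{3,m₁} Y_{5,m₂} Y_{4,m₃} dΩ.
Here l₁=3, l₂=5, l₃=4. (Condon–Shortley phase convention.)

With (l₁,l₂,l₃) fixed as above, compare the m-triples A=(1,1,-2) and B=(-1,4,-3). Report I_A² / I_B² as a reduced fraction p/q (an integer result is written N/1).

l's match ⇒ only the (l;m) 3-j factors differ between A and B.
A: triangle coeff Δ(3,5,4) = 1/180180; Σ_t [0,2]: t=0:+1/34560 t=1:−1/720 t=2:+1/384 = 43/34560; (3j)²=1849/180180 [(3 5 4; 1 1 -2)], sign=+1
B: triangle coeff Δ(3,5,4) = 1/180180; Σ_t [3,4]: t=3:−1/4320 t=4:+1/5760 = -1/17280; (3j)²=7/4290 [(3 5 4; -1 4 -3)], sign=+1
I_A²/I_B² = (1849/180180)/(7/4290) = 1849/294

1849/294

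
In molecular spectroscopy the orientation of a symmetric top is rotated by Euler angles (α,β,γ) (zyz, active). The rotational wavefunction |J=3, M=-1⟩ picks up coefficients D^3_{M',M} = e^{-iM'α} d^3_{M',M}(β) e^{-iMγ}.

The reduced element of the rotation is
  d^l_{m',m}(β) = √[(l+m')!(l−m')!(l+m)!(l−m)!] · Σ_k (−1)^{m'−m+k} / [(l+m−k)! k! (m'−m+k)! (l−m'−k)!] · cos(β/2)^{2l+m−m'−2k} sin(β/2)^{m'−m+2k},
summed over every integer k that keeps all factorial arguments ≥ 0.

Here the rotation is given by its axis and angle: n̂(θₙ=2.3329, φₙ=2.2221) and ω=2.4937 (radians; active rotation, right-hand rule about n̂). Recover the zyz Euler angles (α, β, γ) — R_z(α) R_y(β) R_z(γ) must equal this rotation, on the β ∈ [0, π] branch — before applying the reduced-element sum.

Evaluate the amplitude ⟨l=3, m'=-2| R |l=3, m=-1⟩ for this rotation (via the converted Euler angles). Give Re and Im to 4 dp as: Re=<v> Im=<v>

Axis–angle → zyz. n̂ = (sinθₙcosφₙ, sinθₙsinφₙ, cosθₙ) = (-0.438533, +0.575304, -0.690445), ω = 2.4937.
R = I cosω + sinω [n̂]ₓ + (1−cosω) n̂n̂ᵀ gives
  R = [-0.451705, -0.036767, +0.891409; -0.870144, -0.202478, -0.449280; +0.197009, -0.978596, +0.059468]
β = atan2(√(R₁₃²+R₂₃²), R₃₃) = 1.511293; α = atan2(R₂₃, R₁₃) mod 2π = 5.816334; γ = atan2(R₃₂, −R₃₁) mod 2π = 4.513727
D^3_{-2,-1}(5.8163,1.5113,4.5137) = e^{-i·-2·5.8163}·d^3_{-2,-1}(1.5113)·e^{-i·-1·4.5137}. Compute d first:
c=cos(1.511293/2)=0.727828, s=sin(1.511293/2)=0.685759; N=√[1·120·2·24]=75.894664
The bounds max(0,m−m')=1 and min(l+m,l−m')=2 give 2 terms
  k=1: (−1)^0·75.8947/(24)·0.7278^5·0.6858^1 = +0.442911
  k=2: (−1)^1·75.8947/(12)·0.7278^3·0.6858^3 = -0.786379
d^3_{-2,-1}(1.5113) = +0.442911 -0.786379 = -0.343469
Attach z-rotation phases: D = e^{-i(-2)(5.8163)}·(-0.343469)·e^{-i(-1)(4.5137)} = +0.310983+0.145809i

Re=0.3110 Im=0.1458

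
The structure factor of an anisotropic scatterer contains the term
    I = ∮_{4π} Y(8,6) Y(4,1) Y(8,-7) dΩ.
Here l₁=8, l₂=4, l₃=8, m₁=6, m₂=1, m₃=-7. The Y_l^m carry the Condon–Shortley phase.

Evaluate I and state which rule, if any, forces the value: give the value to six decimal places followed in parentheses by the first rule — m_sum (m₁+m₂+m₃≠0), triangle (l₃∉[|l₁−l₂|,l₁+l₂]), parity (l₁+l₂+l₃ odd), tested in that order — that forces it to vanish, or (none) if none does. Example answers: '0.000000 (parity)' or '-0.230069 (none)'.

0.109103 (none)

m-sum 0 ✓  L=20 even ✓  4≤8≤12 ✓
Π(2lᵢ+1) = 17×9×17 = 2601
triangle coeff Δ(8,4,8) = 1/185175900
Σ_t [0,4]: t=0:+1/557383680 t=1:−1/21772800 t=2:+1/8294400 t=3:−1/21772800 t=4:+1/557383680 = 1/30965760
(3j)²=36/4199 [(8 4 8; 0 0 0)], sign=+1
Σ_t [1,2]: t=1:−1/5748019200 t=2:+1/11496038400 = -1/11496038400
(3j)²=13/1938 [(8 4 8; 6 1 -7)], sign=+1
⇒ 4πI² = 54/361
I = (+1)√(54/361/(4π)) = 0.10910342
No selection rule forces the value: the integral is nonzero (none).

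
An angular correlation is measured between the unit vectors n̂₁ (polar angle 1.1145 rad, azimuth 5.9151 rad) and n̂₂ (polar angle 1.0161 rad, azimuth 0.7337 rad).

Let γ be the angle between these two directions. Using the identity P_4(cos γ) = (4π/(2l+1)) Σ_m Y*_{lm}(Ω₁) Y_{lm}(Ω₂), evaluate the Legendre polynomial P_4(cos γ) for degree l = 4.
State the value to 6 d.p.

Term-by-term m-sum for l=4 (normalisation 4π/9 = 1.396263):
  term(m=-4) = -0.01996 + 0.06333j   from Y*(Ω₁)=0.02825 - 0.28599j, Y(Ω₂)=-0.22615 - 0.04744j
  term(m=-3) = -0.15940 + 0.02634j   from Y*(Ω₁)=0.17946 - 0.35633j, Y(Ω₂)=-0.23867 - 0.32713j
  term(m=-2) = -0.01303 - 0.01777j   from Y*(Ω₁)=0.07173 - 0.06499j, Y(Ω₂)=0.02350 - 0.22644j
  term(m=-1) = 0.03111 - 0.06139j   from Y*(Ω₁)=-0.28650 + 0.11049j, Y(Ω₂)=-0.16647 + 0.15009j
  term(m=+0) = 0.04428 + 0.00000j   from Y*(Ω₁)=-0.15923 + 0.00000j, Y(Ω₂)=-0.27808 + 0.00000j
  term(m=+1) = 0.03111 + 0.06139j   from Y*(Ω₁)=0.28650 + 0.11049j, Y(Ω₂)=0.16647 + 0.15009j
  term(m=+2) = -0.01303 + 0.01777j   from Y*(Ω₁)=0.07173 + 0.06499j, Y(Ω₂)=0.02350 + 0.22644j
  term(m=+3) = -0.15940 - 0.02634j   from Y*(Ω₁)=-0.17946 - 0.35633j, Y(Ω₂)=0.23867 - 0.32713j
  term(m=+4) = -0.01996 - 0.06333j   from Y*(Ω₁)=0.02825 + 0.28599j, Y(Ω₂)=-0.22615 + 0.04744j
Accumulated sum -0.27827 + 0.00000j; after 4π/(2l+1) scaling, -0.38854 + 0.00000j ⇒ P_4 = -0.388543

-0.388543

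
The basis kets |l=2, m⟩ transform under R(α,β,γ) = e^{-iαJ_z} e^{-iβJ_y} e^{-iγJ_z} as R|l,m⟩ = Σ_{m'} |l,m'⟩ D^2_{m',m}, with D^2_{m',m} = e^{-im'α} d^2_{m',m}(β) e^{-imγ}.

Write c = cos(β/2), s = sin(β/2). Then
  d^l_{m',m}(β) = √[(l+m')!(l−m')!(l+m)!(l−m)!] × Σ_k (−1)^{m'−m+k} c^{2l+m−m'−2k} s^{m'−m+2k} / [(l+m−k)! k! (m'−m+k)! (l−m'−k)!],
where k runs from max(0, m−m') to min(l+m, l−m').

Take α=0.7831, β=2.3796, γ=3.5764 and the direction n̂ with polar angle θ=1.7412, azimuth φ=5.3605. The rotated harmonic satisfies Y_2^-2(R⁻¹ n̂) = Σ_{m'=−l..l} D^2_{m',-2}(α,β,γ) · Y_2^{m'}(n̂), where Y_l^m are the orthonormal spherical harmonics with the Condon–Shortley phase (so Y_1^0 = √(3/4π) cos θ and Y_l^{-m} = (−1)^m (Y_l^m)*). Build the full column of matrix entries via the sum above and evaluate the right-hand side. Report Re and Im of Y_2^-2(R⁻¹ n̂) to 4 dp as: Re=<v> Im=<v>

Re=-0.3491 Im=-0.1644

Need the full column D^2_{m',-2} for m'=−2..2 at α=0.7831, β=2.3796, γ=3.5764.
cos(β/2)=0.371846, sin(β/2)=0.928295
d^2_{-2,-2}: single k=0 term ⇒ +0.019118;  D = -0.014551+0.012401i
d^2_{-1,-2}: single k=0 term ⇒ -0.095456;  D = +0.007811-0.095136i
d^2_{0,-2}: single k=0 term ⇒ +0.291859;  D = +0.188284+0.223003i
d^2_{1,-2}: single k=0 term ⇒ -0.594908;  D = -0.592683-0.051404i
d^2_{2,-2}: single k=0 term ⇒ +0.742580;  D = +0.569587-0.476441i
Y_2^{m'}(θ=1.7412,φ=5.3605) and Σ D·Y over m':
  (-0.0146+0.0124i)·(-0.1017+0.3611i)  (+0.0078-0.0951i)·(-0.0779-0.1029i)  (+0.1883+0.2230i)·(-0.2882+0.0000i)  (-0.5927-0.0514i)·(+0.0779-0.1029i)  (+0.5696-0.4764i)·(-0.1017-0.3611i)
Y_2^-2(R⁻¹ n̂) = -0.349133-0.164392i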